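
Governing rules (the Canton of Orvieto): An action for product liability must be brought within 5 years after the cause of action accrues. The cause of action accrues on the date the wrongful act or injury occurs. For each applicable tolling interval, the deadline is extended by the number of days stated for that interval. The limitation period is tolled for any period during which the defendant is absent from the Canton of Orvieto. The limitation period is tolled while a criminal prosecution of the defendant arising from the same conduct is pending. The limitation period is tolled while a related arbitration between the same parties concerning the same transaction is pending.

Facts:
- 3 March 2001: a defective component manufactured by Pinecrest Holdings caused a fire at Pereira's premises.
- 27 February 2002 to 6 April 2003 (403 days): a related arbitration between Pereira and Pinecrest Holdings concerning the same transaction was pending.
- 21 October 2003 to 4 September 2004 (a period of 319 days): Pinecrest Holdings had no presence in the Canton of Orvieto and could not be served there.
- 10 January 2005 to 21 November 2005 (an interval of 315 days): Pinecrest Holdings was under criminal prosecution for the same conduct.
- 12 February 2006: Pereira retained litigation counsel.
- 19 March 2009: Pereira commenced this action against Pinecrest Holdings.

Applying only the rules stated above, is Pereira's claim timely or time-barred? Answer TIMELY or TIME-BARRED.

The claim accrued on 3 March 2001, when the wrongful act occurred.
Adding the 5 years base period to 3 March 2001 gives a deadline of 3 March 2006, before any tolling.
The period was tolled for 403 days by the pending related arbitration (27 February 2002 to 6 April 2003), pushing the deadline to 10 April 2007.
The period was tolled for 319 days by the defendant's absence from the jurisdiction (21 October 2003 to 4 September 2004), pushing the deadline to 23 February 2008.
The period was tolled for 315 days by the pending criminal prosecution (10 January 2005 to 21 November 2005), pushing the deadline to 3 January 2009.
The other events in the timeline have no effect on the limitation period under the stated rules.
Pereira filed on 19 March 2009, after the 3 January 2009 deadline, so the action is time-barred.

TIME-BARRED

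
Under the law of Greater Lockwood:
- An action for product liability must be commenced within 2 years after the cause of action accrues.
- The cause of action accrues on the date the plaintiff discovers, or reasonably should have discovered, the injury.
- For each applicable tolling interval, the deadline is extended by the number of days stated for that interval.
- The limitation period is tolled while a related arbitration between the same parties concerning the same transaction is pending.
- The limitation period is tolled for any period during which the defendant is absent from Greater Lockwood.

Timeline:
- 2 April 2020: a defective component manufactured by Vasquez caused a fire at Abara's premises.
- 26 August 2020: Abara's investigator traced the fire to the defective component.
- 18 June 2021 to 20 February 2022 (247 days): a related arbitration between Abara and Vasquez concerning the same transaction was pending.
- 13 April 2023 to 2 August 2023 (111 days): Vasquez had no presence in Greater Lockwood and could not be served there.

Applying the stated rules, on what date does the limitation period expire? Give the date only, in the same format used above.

Under the discovery rule, the claim accrued on 26 August 2020, when Abara discovered the injury — not on the 2 April 2020 date of the underlying act.
2 years from 26 August 2020 is 26 August 2022.
Because the pending related arbitration ran from 18 June 2021 to 20 February 2022, the deadline is extended by 247 days to 30 April 2023.
The period was tolled for 111 days by the defendant's absence from the jurisdiction (13 April 2023 to 2 August 2023), pushing the deadline to 19 August 2023.

19 August 2023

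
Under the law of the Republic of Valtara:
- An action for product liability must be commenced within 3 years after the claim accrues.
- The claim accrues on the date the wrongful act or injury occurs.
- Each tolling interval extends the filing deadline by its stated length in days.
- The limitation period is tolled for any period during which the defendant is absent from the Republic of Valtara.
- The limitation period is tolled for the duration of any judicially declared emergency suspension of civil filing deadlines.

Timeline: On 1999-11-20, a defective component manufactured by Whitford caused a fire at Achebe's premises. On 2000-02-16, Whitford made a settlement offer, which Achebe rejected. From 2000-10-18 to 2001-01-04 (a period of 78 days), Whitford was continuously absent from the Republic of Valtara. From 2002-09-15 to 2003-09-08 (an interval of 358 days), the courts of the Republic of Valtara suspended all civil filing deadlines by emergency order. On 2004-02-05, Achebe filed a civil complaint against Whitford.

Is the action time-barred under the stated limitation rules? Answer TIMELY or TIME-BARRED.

TIME-BARRED

The claim accrued on 1999-11-20, when the wrongful act occurred.
Adding the 3 years base period to 1999-11-20 gives a deadline of 2002-11-20, before any tolling.
Because the defendant's absence from the jurisdiction ran from 2000-10-18 to 2001-01-04, the deadline is extended by 78 days to 2003-02-06.
Because the emergency suspension of filing deadlines ran from 2002-09-15 to 2003-09-08, the deadline is extended by 358 days to 2004-01-30.
Nothing else in the chronology tolls or restarts the period.
Achebe filed on 2004-02-05, after the 2004-01-30 deadline, so the action is time-barred.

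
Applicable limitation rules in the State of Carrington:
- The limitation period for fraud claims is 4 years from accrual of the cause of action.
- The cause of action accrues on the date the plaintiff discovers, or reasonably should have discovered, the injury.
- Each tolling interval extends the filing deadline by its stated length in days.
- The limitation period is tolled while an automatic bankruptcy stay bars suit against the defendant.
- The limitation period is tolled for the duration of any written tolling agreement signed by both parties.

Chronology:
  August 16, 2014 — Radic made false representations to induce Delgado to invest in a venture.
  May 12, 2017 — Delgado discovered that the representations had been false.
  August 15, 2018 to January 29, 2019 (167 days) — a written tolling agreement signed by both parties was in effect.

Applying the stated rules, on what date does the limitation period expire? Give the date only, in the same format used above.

The claim did not accrue until Delgado discovered the injury on May 12, 2017; the August 16, 2014 act date does not start the clock under the stated rule.
Adding the 4 years base period to May 12, 2017 gives a deadline of May 12, 2021, before any tolling.
The written tolling agreement from August 15, 2018 to January 29, 2019 tolled the period for 167 days, extending the deadline to October 26, 2021.

October 26, 2021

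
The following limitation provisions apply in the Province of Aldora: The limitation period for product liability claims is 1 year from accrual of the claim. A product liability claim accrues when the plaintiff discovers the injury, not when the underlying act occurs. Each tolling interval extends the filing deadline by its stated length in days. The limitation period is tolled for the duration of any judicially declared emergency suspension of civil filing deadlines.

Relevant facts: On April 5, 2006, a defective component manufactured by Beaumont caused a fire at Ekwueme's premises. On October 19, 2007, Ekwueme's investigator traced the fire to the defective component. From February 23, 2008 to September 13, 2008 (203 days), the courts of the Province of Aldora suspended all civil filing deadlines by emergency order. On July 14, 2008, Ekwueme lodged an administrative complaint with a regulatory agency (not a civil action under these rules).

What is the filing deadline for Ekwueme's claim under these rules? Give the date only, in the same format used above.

May 10, 2009

Accrual is tied to discovery, so the period began on October 19, 2007 rather than on April 5, 2006 when the act occurred.
The untolled deadline — 1 year after October 19, 2007 — is October 19, 2008.
The period was tolled for 203 days by the emergency suspension of filing deadlines (February 23, 2008 to September 13, 2008), pushing the deadline to May 10, 2009.
The other events in the timeline have no effect on the limitation period under the stated rules.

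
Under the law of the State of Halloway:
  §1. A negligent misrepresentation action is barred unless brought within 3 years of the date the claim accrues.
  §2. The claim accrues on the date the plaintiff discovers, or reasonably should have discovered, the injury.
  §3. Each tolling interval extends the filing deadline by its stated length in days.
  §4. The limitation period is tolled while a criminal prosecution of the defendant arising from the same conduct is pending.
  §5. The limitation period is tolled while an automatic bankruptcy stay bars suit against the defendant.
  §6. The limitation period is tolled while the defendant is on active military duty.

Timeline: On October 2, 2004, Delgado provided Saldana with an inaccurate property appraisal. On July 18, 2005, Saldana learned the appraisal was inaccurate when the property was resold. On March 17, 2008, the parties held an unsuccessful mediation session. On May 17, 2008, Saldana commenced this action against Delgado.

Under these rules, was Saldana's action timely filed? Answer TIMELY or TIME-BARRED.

Accrual is tied to discovery, so the period began on July 18, 2005 rather than on October 2, 2004 when the act occurred.
3 years from July 18, 2005 is July 18, 2008.
Nothing else in the chronology tolls or restarts the period.
Saldana filed on May 17, 2008, before the July 18, 2008 deadline, so the action is timely.

TIMELY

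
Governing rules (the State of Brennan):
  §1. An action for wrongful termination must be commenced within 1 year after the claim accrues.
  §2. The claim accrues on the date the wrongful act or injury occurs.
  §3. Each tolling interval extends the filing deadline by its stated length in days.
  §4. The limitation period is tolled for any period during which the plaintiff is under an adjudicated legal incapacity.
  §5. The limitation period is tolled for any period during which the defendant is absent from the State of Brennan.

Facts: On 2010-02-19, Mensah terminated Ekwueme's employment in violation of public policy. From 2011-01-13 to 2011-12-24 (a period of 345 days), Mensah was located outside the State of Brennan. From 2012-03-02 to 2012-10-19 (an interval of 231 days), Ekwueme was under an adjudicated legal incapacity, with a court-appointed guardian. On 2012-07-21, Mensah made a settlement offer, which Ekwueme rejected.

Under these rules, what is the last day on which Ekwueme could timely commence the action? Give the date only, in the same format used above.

The claim accrued on 2010-02-19, the date of the act.
1 year from 2010-02-19 is 2011-02-19.
Because the defendant's absence from the jurisdiction ran from 2011-01-13 to 2011-12-24, the deadline is extended by 345 days to 2012-01-30.
The plaintiff's legal incapacity from 2012-03-02 to 2012-10-19 began after the period had already run on 2012-01-30, so it has no tolling effect.
None of the other events listed affects the running of the period under the stated rules.

2012-01-30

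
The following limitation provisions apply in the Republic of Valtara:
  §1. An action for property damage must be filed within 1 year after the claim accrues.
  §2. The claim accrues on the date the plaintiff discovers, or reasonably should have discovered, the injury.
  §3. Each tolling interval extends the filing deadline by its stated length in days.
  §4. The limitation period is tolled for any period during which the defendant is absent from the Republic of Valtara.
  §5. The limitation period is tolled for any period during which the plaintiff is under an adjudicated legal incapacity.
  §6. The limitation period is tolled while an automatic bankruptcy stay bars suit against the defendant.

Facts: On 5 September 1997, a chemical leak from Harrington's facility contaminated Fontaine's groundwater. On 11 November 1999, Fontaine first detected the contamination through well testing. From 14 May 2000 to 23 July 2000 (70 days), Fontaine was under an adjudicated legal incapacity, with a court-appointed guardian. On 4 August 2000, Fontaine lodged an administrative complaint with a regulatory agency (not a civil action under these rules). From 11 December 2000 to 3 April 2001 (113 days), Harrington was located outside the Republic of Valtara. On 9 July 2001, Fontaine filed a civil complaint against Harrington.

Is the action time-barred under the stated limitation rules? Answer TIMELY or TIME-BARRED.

The claim did not accrue until Fontaine discovered the injury on 11 November 1999; the 5 September 1997 act date does not start the clock under the stated rule.
Adding the 1 year base period to 11 November 1999 gives a deadline of 11 November 2000, before any tolling.
The plaintiff's legal incapacity from 14 May 2000 to 23 July 2000 tolled the period for 70 days, extending the deadline to 20 January 2001.
The defendant's absence from the jurisdiction from 11 December 2000 to 3 April 2001 tolled the period for 113 days, extending the deadline to 13 May 2001.
None of the other events listed affects the running of the period under the stated rules.
Fontaine filed on 9 July 2001, after the 13 May 2001 deadline, so the action is time-barred.

TIME-BARRED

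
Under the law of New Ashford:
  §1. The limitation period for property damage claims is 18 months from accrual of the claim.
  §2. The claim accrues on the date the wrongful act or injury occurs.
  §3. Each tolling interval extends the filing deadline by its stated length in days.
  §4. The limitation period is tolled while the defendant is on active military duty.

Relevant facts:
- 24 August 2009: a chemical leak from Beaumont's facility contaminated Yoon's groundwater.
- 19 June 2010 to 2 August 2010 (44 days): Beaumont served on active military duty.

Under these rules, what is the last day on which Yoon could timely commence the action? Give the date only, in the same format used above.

9 April 2011

The claim accrued on 24 August 2009, the date of the act.
18 months from 24 August 2009 is 24 February 2011.
The period was tolled for 44 days by the defendant's active military service (19 June 2010 to 2 August 2010), pushing the deadline to 9 April 2011.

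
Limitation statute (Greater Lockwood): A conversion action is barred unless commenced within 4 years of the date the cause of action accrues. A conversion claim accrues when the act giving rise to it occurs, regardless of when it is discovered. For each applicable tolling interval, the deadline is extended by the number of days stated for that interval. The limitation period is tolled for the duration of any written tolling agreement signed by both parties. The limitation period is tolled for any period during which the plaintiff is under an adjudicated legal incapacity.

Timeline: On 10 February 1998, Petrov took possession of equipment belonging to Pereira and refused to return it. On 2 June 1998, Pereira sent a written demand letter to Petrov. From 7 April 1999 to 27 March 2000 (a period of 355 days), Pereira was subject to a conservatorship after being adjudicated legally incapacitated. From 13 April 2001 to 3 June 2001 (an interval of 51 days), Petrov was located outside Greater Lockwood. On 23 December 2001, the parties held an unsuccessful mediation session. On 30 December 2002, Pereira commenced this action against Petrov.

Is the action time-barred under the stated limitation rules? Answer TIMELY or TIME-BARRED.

The cause of action accrued on 10 February 1998, the date of the act.
4 years from 10 February 1998 is 10 February 2002.
Because the plaintiff's legal incapacity ran from 7 April 1999 to 27 March 2000, the deadline is extended by 355 days to 31 January 2003.
The defendant's absence from the jurisdiction from 13 April 2001 to 3 June 2001 does not toll the period, because no stated rule makes the defendant's absence a tolling event.
Nothing else in the chronology tolls or restarts the period.
The 30 December 2002 filing precedes the 31 January 2003 deadline; the claim is timely.

TIMELY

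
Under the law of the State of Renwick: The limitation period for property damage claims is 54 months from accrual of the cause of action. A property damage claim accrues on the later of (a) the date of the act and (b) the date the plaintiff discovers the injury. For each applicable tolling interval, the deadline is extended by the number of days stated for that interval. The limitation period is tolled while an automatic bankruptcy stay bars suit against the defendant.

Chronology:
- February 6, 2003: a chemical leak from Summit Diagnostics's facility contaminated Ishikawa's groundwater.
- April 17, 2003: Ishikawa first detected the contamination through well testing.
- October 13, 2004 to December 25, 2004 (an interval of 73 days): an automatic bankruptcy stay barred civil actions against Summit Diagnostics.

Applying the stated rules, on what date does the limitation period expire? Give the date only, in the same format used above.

December 29, 2007

Because discovery on April 17, 2003 post-dates the February 6, 2003 act, accrual under the later-of rule falls on April 17, 2003.
Adding the 54 months base period to April 17, 2003 gives a deadline of October 17, 2007, before any tolling.
Because the automatic bankruptcy stay ran from October 13, 2004 to December 25, 2004, the deadline is extended by 73 days to December 29, 2007.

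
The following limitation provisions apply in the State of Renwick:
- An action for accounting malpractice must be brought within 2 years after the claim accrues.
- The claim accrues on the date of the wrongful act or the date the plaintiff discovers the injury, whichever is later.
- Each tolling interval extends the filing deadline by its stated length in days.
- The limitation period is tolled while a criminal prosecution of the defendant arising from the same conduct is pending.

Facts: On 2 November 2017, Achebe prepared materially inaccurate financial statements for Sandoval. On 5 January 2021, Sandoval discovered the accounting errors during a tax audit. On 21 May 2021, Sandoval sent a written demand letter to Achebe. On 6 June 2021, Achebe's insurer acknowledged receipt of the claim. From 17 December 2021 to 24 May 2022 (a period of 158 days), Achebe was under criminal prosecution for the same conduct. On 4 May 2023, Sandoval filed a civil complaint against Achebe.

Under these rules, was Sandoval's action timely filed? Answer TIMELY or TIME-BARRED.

TIMELY

Taking the later of the act (2 November 2017) and discovery (5 January 2021), the claim accrued on 5 January 2021.
Adding the 2 years base period to 5 January 2021 gives a deadline of 5 January 2023, before any tolling.
Because the pending criminal prosecution ran from 17 December 2021 to 24 May 2022, the deadline is extended by 158 days to 12 June 2023.
Nothing else in the chronology tolls or restarts the period.
Filing on 4 May 2023 beat the 12 June 2023 deadline — the action is timely.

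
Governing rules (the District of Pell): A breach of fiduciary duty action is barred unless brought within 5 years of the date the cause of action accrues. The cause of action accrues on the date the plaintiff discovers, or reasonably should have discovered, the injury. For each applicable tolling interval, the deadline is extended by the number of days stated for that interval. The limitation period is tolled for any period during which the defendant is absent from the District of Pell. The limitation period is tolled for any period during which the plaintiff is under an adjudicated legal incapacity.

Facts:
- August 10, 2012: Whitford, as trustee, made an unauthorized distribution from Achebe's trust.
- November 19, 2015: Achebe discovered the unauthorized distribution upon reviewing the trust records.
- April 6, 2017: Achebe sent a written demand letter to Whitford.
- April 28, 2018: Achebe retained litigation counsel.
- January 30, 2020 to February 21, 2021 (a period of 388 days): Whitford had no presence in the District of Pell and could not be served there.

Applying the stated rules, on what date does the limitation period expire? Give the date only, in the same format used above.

December 12, 2021

Under the discovery rule, the claim accrued on November 19, 2015, when Achebe discovered the injury — not on the August 10, 2012 date of the underlying act.
5 years from November 19, 2015 is November 19, 2020.
The defendant's absence from the jurisdiction from January 30, 2020 to February 21, 2021 tolled the period for 388 days, extending the deadline to December 12, 2021.
None of the other events listed affects the running of the period under the stated rules.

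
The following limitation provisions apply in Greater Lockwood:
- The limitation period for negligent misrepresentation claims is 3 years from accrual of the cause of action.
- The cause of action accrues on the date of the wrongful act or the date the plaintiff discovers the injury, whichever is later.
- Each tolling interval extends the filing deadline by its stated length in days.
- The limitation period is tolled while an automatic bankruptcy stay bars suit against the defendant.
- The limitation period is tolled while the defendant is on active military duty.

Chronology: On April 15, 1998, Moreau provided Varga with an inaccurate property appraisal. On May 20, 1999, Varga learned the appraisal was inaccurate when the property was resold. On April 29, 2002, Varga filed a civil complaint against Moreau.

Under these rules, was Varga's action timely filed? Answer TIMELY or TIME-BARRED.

The claim accrued on May 20, 1999 — the later of the April 15, 1998 act and the May 20, 1999 discovery.
Adding the 3 years base period to May 20, 1999 gives a deadline of May 20, 2002, before any tolling.
The April 29, 2002 filing precedes the May 20, 2002 deadline; the claim is timely.

TIMELY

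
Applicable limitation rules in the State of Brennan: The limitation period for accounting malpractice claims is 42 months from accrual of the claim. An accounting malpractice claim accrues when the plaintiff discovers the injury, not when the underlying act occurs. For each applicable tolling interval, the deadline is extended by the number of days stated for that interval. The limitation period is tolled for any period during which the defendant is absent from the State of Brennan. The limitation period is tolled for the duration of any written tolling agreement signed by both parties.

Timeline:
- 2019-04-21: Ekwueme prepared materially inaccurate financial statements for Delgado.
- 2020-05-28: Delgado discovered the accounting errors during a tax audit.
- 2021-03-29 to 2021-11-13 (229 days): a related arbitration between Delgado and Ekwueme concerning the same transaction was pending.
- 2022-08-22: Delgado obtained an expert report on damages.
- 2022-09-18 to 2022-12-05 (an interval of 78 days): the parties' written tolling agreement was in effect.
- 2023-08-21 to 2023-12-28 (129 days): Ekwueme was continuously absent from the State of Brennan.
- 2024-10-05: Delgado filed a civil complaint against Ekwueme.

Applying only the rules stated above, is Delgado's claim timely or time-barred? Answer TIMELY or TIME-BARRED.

The claim did not accrue until Delgado discovered the injury on 2020-05-28; the 2019-04-21 act date does not start the clock under the stated rule.
42 months from 2020-05-28 is 2023-11-28.
The period was tolled for 78 days by the written tolling agreement (2022-09-18 to 2022-12-05), pushing the deadline to 2024-02-14.
The defendant's absence from the jurisdiction from 2023-08-21 to 2023-12-28 tolled the period for 129 days, extending the deadline to 2024-06-22.
Although a pending arbitration ran from 2021-03-29 to 2021-11-13, the stated rules do not make that a tolling event, so it is disregarded.
Nothing else in the chronology tolls or restarts the period.
Delgado filed on 2024-10-05, after the 2024-06-22 deadline, so the action is time-barred.

TIME-BARRED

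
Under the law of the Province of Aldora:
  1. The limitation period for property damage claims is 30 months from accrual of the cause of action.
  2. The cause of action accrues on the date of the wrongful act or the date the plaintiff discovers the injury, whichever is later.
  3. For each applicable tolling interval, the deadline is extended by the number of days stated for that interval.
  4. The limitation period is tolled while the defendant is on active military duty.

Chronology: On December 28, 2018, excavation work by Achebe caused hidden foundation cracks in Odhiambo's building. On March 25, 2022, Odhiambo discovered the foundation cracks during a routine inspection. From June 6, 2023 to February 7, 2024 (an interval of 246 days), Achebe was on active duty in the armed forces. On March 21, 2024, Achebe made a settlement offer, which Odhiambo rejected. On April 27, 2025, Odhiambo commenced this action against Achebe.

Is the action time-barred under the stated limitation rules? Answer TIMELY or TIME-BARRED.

TIMELY

Because discovery on March 25, 2022 post-dates the December 28, 2018 act, accrual under the later-of rule falls on March 25, 2022.
Adding the 30 months base period to March 25, 2022 gives a deadline of September 25, 2024, before any tolling.
The period was tolled for 246 days by the defendant's active military service (June 6, 2023 to February 7, 2024), pushing the deadline to May 29, 2025.
The other events in the timeline have no effect on the limitation period under the stated rules.
Filing on April 27, 2025 beat the May 29, 2025 deadline — the action is timely.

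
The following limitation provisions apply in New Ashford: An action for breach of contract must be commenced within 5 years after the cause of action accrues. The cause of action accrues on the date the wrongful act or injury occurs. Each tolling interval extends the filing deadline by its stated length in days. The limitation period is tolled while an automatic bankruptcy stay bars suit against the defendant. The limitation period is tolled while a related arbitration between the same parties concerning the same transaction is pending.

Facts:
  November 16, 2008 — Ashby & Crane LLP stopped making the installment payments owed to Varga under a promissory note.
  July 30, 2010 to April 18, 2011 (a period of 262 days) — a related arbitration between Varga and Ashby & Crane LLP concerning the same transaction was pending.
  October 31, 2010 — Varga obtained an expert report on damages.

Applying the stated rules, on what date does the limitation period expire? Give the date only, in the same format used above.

The claim accrued on November 16, 2008, when the wrongful act occurred.
Adding the 5 years base period to November 16, 2008 gives a deadline of November 16, 2013, before any tolling.
The pending related arbitration from July 30, 2010 to April 18, 2011 tolled the period for 262 days, extending the deadline to August 5, 2014.
The other events in the timeline have no effect on the limitation period under the stated rules.

August 5, 2014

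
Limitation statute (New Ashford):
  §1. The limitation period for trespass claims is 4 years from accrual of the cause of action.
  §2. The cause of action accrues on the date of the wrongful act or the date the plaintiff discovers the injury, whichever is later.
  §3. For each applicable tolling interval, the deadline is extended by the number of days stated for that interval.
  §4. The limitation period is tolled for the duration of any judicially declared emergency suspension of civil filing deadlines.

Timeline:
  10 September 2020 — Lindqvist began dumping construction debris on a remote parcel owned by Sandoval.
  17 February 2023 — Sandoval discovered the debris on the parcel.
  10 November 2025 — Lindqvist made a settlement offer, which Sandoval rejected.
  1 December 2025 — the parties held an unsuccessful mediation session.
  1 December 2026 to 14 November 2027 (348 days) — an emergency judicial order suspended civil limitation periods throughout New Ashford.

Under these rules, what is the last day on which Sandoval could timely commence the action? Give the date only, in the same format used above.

Because discovery on 17 February 2023 post-dates the 10 September 2020 act, accrual under the later-of rule falls on 17 February 2023.
4 years from 17 February 2023 is 17 February 2027.
Because the emergency suspension of filing deadlines ran from 1 December 2026 to 14 November 2027, the deadline is extended by 348 days to 31 January 2028.
Nothing else in the chronology tolls or restarts the period.

31 January 2028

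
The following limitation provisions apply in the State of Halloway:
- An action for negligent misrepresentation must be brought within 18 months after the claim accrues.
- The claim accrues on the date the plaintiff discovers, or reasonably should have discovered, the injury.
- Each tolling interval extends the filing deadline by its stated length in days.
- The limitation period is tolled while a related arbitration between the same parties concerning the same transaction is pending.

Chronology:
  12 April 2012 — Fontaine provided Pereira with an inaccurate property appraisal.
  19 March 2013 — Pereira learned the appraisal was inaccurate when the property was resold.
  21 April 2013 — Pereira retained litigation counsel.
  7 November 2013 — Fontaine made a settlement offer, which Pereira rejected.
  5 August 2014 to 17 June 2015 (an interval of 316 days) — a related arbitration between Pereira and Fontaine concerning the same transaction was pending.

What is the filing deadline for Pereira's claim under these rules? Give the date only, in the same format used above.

1 August 2015

The claim did not accrue until Pereira discovered the injury on 19 March 2013; the 12 April 2012 act date does not start the clock under the stated rule.
Adding the 18 months base period to 19 March 2013 gives a deadline of 19 September 2014, before any tolling.
The period was tolled for 316 days by the pending related arbitration (5 August 2014 to 17 June 2015), pushing the deadline to 1 August 2015.
Nothing else in the chronology tolls or restarts the period.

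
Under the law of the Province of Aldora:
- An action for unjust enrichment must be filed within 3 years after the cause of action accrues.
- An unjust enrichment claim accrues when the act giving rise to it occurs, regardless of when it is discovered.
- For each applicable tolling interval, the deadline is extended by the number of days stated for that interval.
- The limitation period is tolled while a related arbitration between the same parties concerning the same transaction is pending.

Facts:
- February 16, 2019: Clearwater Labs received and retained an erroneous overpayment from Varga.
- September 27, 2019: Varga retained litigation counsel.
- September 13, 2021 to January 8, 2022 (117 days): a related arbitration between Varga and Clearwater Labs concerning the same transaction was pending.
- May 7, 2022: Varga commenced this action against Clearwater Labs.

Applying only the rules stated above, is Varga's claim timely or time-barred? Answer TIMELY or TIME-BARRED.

The limitation period began to run on February 16, 2019.
The untolled deadline — 3 years after February 16, 2019 — is February 16, 2022.
The period was tolled for 117 days by the pending related arbitration (September 13, 2021 to January 8, 2022), pushing the deadline to June 13, 2022.
The other events in the timeline have no effect on the limitation period under the stated rules.
Filing on May 7, 2022 beat the June 13, 2022 deadline — the action is timely.

TIMELY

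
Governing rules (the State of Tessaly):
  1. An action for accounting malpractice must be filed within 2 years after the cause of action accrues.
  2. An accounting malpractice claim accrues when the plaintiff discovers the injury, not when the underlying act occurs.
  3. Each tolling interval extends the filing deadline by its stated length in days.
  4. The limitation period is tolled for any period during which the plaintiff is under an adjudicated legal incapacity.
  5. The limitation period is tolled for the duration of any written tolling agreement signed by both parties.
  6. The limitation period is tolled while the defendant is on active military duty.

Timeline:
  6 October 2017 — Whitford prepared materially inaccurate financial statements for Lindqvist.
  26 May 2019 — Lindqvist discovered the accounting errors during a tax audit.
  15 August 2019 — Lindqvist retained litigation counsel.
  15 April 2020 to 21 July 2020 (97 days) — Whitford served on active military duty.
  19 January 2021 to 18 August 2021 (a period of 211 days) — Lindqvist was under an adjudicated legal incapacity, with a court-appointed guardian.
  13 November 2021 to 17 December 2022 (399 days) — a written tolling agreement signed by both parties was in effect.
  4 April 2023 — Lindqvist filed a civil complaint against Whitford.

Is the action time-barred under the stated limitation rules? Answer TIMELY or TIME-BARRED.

Under the discovery rule, the claim accrued on 26 May 2019, when Lindqvist discovered the injury — not on the 6 October 2017 date of the underlying act.
2 years from 26 May 2019 is 26 May 2021.
The defendant's active military service from 15 April 2020 to 21 July 2020 tolled the period for 97 days, extending the deadline to 31 August 2021.
Because the plaintiff's legal incapacity ran from 19 January 2021 to 18 August 2021, the deadline is extended by 211 days to 30 March 2022.
The written tolling agreement from 13 November 2021 to 17 December 2022 tolled the period for 399 days, extending the deadline to 3 May 2023.
None of the other events listed affects the running of the period under the stated rules.
The 4 April 2023 filing precedes the 3 May 2023 deadline; the claim is timely.

TIMELY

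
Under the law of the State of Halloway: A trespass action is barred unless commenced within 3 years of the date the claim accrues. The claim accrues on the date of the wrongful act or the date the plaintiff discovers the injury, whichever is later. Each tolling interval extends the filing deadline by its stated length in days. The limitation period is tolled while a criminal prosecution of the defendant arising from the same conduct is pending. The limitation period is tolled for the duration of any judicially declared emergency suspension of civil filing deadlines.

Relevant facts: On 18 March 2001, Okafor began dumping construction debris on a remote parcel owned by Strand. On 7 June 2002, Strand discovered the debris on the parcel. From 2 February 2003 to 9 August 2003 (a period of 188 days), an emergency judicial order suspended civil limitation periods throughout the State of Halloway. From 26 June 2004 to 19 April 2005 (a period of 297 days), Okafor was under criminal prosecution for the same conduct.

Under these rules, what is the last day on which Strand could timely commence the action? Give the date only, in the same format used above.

5 October 2006

Because discovery on 7 June 2002 post-dates the 18 March 2001 act, accrual under the later-of rule falls on 7 June 2002.
3 years from 7 June 2002 is 7 June 2005.
Because the emergency suspension of filing deadlines ran from 2 February 2003 to 9 August 2003, the deadline is extended by 188 days to 12 December 2005.
The pending criminal prosecution from 26 June 2004 to 19 April 2005 tolled the period for 297 days, extending the deadline to 5 October 2006.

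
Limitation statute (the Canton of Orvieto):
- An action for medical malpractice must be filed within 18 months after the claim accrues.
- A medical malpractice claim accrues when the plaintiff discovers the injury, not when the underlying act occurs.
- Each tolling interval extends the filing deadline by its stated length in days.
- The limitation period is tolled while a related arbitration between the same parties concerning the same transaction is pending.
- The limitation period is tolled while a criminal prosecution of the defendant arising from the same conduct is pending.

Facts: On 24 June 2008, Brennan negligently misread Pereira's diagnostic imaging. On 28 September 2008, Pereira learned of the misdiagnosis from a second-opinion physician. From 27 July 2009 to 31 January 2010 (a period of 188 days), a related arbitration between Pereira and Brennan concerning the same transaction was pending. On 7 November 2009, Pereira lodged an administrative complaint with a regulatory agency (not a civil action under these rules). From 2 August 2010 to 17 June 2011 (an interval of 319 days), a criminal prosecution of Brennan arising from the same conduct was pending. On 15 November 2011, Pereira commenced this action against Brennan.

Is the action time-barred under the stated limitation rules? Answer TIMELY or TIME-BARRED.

TIME-BARRED

Accrual is tied to discovery, so the period began on 28 September 2008 rather than on 24 June 2008 when the act occurred.
18 months from 28 September 2008 is 28 March 2010.
The pending related arbitration from 27 July 2009 to 31 January 2010 tolled the period for 188 days, extending the deadline to 2 October 2010.
Because the pending criminal prosecution ran from 2 August 2010 to 17 June 2011, the deadline is extended by 319 days to 17 August 2011.
Nothing else in the chronology tolls or restarts the period.
Filing on 15 November 2011 missed the 17 August 2011 deadline — the action is time-barred.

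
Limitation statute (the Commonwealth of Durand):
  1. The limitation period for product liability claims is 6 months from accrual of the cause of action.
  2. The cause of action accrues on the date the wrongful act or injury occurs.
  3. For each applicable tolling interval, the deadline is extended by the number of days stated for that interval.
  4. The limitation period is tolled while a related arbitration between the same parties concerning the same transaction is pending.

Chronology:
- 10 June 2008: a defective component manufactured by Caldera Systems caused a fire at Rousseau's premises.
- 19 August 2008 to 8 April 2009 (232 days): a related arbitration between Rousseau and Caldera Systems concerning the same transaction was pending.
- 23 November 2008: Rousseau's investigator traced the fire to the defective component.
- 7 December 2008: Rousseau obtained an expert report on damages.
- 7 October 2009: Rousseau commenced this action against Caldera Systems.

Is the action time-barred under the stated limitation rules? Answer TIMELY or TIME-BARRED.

Because the rule ties accrual to occurrence, the claim accrued on 10 June 2008, not on the 23 November 2008 discovery date.
Adding the 6 months base period to 10 June 2008 gives a deadline of 10 December 2008, before any tolling.
The pending related arbitration from 19 August 2008 to 8 April 2009 tolled the period for 232 days, extending the deadline to 30 July 2009.
The other events in the timeline have no effect on the limitation period under the stated rules.
Filing on 7 October 2009 missed the 30 July 2009 deadline — the action is time-barred.

TIME-BARRED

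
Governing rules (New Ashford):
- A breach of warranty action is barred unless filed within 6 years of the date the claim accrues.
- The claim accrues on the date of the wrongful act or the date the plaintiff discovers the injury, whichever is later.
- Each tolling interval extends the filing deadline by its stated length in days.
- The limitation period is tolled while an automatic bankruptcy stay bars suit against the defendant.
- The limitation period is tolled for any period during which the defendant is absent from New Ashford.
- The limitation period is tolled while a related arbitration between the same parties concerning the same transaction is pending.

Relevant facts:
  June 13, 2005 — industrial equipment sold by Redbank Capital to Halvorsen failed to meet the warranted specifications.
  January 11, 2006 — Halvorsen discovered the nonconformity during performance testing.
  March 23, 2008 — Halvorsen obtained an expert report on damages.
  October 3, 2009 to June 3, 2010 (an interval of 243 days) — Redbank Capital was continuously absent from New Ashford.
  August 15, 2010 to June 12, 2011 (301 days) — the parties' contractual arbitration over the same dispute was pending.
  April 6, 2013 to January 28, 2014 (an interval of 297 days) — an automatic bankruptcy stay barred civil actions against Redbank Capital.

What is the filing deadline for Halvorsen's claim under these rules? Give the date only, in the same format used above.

Because discovery on January 11, 2006 post-dates the June 13, 2005 act, accrual under the later-of rule falls on January 11, 2006.
The untolled deadline — 6 years after January 11, 2006 — is January 11, 2012.
The defendant's absence from the jurisdiction from October 3, 2009 to June 3, 2010 tolled the period for 243 days, extending the deadline to September 10, 2012.
The period was tolled for 301 days by the pending related arbitration (August 15, 2010 to June 12, 2011), pushing the deadline to July 8, 2013.
The period was tolled for 297 days by the automatic bankruptcy stay (April 6, 2013 to January 28, 2014), pushing the deadline to May 1, 2014.
Nothing else in the chronology tolls or restarts the period.

May 1, 2014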